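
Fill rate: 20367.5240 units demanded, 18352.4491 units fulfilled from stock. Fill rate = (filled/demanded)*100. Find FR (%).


FR = 18352.4491 / 20367.5240 * 100 = 90.1064

90.1064%


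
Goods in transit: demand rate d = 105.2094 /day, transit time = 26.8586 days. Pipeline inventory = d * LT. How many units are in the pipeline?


Pipeline = 105.2094 * 26.8586 = 2825.7772

2825.7772 units


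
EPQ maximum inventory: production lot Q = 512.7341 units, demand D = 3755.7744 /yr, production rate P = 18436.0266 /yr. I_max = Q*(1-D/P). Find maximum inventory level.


D/P = 0.2037
1 - D/P = 0.7963
I_max = 512.7341 * 0.7963 = 408.2803

408.2803 units


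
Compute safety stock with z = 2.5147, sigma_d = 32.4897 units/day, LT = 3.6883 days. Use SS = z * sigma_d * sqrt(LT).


sqrt(LT) = sqrt(3.6883) = 1.9205
SS = 2.5147 * 32.4897 * 1.9205 = 156.9080

156.9080 units


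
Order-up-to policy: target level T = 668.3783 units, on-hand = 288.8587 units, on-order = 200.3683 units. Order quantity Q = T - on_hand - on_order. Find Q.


Inventory position = OH + OO = 288.8587 + 200.3683 = 489.2270
Q = 668.3783 - 489.2270 = 179.1513

179.1513 units


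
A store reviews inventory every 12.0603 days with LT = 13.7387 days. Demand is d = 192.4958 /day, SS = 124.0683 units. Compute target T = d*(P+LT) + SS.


P + LT = 25.7990
d*(P+LT) = 192.4958 * 25.7990 = 4966.1991
T = 4966.1991 + 124.0683 = 5090.2674

5090.2674 units


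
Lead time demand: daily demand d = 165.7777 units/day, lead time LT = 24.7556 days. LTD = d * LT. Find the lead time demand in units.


LTD = 165.7777 * 24.7556 = 4103.9264

4103.9264 units


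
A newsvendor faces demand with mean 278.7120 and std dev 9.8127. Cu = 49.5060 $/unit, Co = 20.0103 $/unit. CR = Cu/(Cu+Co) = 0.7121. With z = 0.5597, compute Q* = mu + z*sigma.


CR = Cu/(Cu+Co) = 49.5060/(49.5060+20.0103) = 0.7121
z = 0.5597
Q* = 278.7120 + 0.5597 * 9.8127 = 284.2042

284.2042 units


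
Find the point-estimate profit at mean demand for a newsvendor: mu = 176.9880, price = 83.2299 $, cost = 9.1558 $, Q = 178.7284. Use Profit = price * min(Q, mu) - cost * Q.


Sales at mu = min(178.7284, 176.9880) = 176.9880
Revenue = 83.2299 * 176.9880 = 14730.6935
Total cost = 9.1558 * 178.7284 = 1636.4015
Profit = 14730.6935 - 1636.4015 = 13094.2921

13094.2921 $


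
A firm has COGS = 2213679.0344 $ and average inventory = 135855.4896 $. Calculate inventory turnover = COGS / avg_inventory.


Turnover = 2213679.0344 / 135855.4896 = 16.2944

16.2944


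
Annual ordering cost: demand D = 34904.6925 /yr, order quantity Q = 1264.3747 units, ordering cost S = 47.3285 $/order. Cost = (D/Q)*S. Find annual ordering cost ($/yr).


Number of orders = D/Q = 27.6063
Cost = 27.6063 * 47.3285 = 1306.5642

1306.5642 $/yr


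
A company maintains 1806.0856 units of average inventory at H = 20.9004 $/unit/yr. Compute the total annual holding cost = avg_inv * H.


Cost = 1806.0856 * 20.9004 = 37747.9115

37747.9115 $/yr


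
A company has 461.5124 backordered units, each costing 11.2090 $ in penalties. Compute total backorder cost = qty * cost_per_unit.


Total = 461.5124 * 11.2090 = 5173.0925

5173.0925 $


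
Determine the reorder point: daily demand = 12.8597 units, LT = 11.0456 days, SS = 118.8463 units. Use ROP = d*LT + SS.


d*LT = 12.8597 * 11.0456 = 142.0431
ROP = 142.0431 + 118.8463 = 260.8894

260.8894 units


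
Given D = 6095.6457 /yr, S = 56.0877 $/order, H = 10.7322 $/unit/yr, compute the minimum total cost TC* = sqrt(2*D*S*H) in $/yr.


2*D*S*H = 7338479.7569
TC* = sqrt(7338479.7569) = 2708.9629

2708.9629 $/yr


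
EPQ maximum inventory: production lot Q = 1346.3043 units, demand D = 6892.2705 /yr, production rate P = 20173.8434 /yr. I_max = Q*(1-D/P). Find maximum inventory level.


D/P = 0.3416
1 - D/P = 0.6584
I_max = 1346.3043 * 0.6584 = 886.3477

886.3477 units


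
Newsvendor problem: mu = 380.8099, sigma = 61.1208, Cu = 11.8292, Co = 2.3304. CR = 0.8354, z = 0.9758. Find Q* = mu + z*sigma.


CR = Cu/(Cu+Co) = 11.8292/(11.8292+2.3304) = 0.8354
z = 0.9758
Q* = 380.8099 + 0.9758 * 61.1208 = 440.4516

440.4516 units


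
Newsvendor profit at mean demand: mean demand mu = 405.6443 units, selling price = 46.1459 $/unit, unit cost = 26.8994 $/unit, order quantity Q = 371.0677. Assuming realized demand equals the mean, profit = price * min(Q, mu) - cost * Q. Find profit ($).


Sales at mu = min(371.0677, 405.6443) = 371.0677
Revenue = 46.1459 * 371.0677 = 17123.2530
Total cost = 26.8994 * 371.0677 = 9981.4985
Profit = 17123.2530 - 9981.4985 = 7141.7545

7141.7545 $


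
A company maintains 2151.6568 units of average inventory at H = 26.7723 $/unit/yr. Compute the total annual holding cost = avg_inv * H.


Cost = 2151.6568 * 26.7723 = 57604.8013

57604.8013 $/yr


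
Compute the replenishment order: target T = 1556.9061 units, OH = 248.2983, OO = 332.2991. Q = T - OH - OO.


Inventory position = OH + OO = 248.2983 + 332.2991 = 580.5974
Q = 1556.9061 - 580.5974 = 976.3087

976.3087 units


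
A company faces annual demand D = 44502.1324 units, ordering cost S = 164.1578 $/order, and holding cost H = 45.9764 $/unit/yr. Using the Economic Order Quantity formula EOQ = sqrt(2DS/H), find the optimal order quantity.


2*D*S = 2 * 44502.1324 * 164.1578 = 14610744.3002
2*D*S/H = 317787.9151
EOQ = sqrt(317787.9151) = 563.7268

563.7268 units


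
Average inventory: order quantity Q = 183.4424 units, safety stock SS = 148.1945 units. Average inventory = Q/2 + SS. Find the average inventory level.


Q/2 = 91.7212
Avg = 91.7212 + 148.1945 = 239.9157

239.9157 units


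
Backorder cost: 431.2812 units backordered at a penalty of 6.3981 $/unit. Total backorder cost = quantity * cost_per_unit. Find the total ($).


Total = 431.2812 * 6.3981 = 2759.3802

2759.3802 $


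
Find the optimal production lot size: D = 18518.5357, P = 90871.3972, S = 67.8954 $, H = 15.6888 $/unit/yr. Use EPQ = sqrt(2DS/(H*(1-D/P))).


1 - D/P = 1 - 0.2038 = 0.7962
H*(1-D/P) = 12.4916
2DS = 2514646.7775
EPQ = sqrt(201306.9446) = 448.6724

448.6724 units


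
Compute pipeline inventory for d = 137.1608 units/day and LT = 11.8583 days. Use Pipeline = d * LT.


Pipeline = 137.1608 * 11.8583 = 1626.4939

1626.4939 units


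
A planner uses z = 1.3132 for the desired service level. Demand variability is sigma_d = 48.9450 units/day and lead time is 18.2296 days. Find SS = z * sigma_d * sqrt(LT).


sqrt(LT) = sqrt(18.2296) = 4.2696
SS = 1.3132 * 48.9450 * 4.2696 = 274.4276

274.4276 units


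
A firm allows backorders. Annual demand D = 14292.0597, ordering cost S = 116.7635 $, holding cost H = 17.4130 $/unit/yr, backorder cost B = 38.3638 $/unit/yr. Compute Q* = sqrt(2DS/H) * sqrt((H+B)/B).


sqrt(2DS/H) = 437.8034
sqrt((H+B)/B) = 1.2058
Q* = 437.8034 * 1.2058 = 527.8921

527.8921 units


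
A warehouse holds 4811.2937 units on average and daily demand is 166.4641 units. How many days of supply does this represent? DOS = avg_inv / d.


DOS = 4811.2937 / 166.4641 = 28.9029

28.9029 days


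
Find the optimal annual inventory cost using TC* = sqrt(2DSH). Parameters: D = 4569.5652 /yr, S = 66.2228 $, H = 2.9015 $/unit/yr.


2*D*S*H = 1756042.3617
TC* = sqrt(1756042.3617) = 1325.1575

1325.1575 $/yr


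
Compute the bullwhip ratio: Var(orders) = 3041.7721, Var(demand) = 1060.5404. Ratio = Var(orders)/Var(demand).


BW = 3041.7721 / 1060.5404 = 2.8681

2.8681


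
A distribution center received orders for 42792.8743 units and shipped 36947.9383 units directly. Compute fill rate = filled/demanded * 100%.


FR = 36947.9383 / 42792.8743 * 100 = 86.3413

86.3413%


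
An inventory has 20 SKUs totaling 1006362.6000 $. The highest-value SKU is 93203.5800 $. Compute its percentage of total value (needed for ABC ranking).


Top item = 93203.5800
Total = 1006362.6000
Percentage = 93203.5800 / 1006362.6000 * 100 = 9.2614

9.2614%


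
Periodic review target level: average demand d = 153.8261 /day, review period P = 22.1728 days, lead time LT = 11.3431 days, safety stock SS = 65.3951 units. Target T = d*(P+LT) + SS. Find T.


P + LT = 33.5159
d*(P+LT) = 153.8261 * 33.5159 = 5155.6202
T = 5155.6202 + 65.3951 = 5221.0153

5221.0153 units


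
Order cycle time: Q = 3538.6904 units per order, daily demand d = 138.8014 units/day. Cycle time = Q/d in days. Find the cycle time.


Cycle = 3538.6904 / 138.8014 = 25.4946

25.4946 days


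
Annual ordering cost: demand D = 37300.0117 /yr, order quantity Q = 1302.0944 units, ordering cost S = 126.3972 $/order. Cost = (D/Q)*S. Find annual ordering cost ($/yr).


Number of orders = D/Q = 28.6462
Cost = 28.6462 * 126.3972 = 3620.7951

3620.7951 $/yr


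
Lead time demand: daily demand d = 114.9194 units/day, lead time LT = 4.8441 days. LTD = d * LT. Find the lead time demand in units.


LTD = 114.9194 * 4.8441 = 556.6811

556.6811 units


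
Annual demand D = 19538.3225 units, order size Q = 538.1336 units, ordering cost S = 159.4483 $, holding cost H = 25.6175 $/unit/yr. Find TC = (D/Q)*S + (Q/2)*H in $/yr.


Ordering cost = D*S/Q = 5789.1801
Holding cost = Q*H/2 = 6892.8187
TC = 5789.1801 + 6892.8187 = 12681.9988

12681.9988 $/yr


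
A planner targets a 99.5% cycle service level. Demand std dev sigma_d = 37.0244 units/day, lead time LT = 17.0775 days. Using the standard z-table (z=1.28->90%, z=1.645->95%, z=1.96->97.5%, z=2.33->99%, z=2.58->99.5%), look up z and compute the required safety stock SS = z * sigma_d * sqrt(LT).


From the table, SL = 99.5% corresponds to z = 2.58
sqrt(LT) = sqrt(17.0775) = 4.1325
SS = 2.58 * 37.0244 * 4.1325 = 394.7479

394.7479 units


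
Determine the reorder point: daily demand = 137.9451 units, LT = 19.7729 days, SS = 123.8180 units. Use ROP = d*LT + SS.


d*LT = 137.9451 * 19.7729 = 2727.5747
ROP = 2727.5747 + 123.8180 = 2851.3927

2851.3927 units


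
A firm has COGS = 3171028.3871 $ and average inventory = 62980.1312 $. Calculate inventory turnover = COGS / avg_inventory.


Turnover = 3171028.3871 / 62980.1312 = 50.3497

50.3497


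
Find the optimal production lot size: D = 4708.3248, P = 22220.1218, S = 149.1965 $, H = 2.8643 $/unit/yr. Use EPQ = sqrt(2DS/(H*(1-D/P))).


1 - D/P = 1 - 0.2119 = 0.7881
H*(1-D/P) = 2.2574
2DS = 1404931.1620
EPQ = sqrt(622375.1780) = 788.9076

788.9076 units


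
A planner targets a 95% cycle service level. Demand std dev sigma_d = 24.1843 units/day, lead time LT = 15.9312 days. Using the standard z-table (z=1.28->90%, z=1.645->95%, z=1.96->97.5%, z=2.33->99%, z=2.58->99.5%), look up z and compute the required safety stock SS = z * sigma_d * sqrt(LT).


From the table, SL = 95% corresponds to z = 1.645
sqrt(LT) = sqrt(15.9312) = 3.9914
SS = 1.645 * 24.1843 * 3.9914 = 158.7902

158.7902 units


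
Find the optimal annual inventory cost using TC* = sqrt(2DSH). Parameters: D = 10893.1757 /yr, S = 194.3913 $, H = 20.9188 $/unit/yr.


2*D*S*H = 88592732.3227
TC* = sqrt(88592732.3227) = 9412.3712

9412.3712 $/yr


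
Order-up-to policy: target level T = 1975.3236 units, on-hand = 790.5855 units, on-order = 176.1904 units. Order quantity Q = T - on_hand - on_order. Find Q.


Inventory position = OH + OO = 790.5855 + 176.1904 = 966.7759
Q = 1975.3236 - 966.7759 = 1008.5477

1008.5477 units


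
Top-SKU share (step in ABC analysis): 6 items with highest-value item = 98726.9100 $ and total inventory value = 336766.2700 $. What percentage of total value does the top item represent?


Top item = 98726.9100
Total = 336766.2700
Percentage = 98726.9100 / 336766.2700 * 100 = 29.3162

29.3162%


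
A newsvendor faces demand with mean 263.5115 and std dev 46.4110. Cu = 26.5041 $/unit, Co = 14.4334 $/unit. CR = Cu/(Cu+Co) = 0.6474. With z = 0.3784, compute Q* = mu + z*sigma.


CR = Cu/(Cu+Co) = 26.5041/(26.5041+14.4334) = 0.6474
z = 0.3784
Q* = 263.5115 + 0.3784 * 46.4110 = 281.0734

281.0734 units


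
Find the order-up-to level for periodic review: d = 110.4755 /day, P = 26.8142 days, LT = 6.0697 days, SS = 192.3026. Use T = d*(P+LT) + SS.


P + LT = 32.8839
d*(P+LT) = 110.4755 * 32.8839 = 3632.8653
T = 3632.8653 + 192.3026 = 3825.1679

3825.1679 units


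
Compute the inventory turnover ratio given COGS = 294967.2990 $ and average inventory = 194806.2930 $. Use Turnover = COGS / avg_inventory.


Turnover = 294967.2990 / 194806.2930 = 1.5142

1.5142


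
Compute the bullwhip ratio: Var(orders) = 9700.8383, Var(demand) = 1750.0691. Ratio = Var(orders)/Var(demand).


BW = 9700.8383 / 1750.0691 = 5.5431

5.5431


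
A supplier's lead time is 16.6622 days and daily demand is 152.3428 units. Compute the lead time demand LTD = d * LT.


LTD = 152.3428 * 16.6622 = 2538.3662

2538.3662 units


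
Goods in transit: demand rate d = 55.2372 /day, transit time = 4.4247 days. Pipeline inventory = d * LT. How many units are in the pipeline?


Pipeline = 55.2372 * 4.4247 = 244.4080

244.4080 units


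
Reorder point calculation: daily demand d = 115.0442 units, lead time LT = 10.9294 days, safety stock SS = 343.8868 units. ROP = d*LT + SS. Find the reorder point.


d*LT = 115.0442 * 10.9294 = 1257.3641
ROP = 1257.3641 + 343.8868 = 1601.2509

1601.2509 units


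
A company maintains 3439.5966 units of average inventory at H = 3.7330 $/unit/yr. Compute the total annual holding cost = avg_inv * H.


Cost = 3439.5966 * 3.7330 = 12840.0141

12840.0141 $/yr


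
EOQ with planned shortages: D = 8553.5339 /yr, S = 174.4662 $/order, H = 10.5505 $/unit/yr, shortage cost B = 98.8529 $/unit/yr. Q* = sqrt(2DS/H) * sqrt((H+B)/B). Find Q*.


sqrt(2DS/H) = 531.8717
sqrt((H+B)/B) = 1.0520
Q* = 531.8717 * 1.0520 = 559.5355

559.5355 units


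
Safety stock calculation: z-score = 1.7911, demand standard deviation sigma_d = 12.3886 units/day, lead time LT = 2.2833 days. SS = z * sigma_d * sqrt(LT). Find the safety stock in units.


sqrt(LT) = sqrt(2.2833) = 1.5111
SS = 1.7911 * 12.3886 * 1.5111 = 33.5292

33.5292 units


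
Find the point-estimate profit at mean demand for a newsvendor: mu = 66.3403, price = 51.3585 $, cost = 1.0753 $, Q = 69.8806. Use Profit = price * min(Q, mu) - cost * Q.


Sales at mu = min(69.8806, 66.3403) = 66.3403
Revenue = 51.3585 * 66.3403 = 3407.1383
Total cost = 1.0753 * 69.8806 = 75.1426
Profit = 3407.1383 - 75.1426 = 3331.9957

3331.9957 $


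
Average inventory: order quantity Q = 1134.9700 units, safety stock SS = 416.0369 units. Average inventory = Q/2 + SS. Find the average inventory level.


Q/2 = 567.4850
Avg = 567.4850 + 416.0369 = 983.5219

983.5219 units


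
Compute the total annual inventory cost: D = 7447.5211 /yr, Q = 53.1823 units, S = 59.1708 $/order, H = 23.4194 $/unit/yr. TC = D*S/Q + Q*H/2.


Ordering cost = D*S/Q = 8286.1362
Holding cost = Q*H/2 = 622.7488
TC = 8286.1362 + 622.7488 = 8908.8850

8908.8850 $/yr


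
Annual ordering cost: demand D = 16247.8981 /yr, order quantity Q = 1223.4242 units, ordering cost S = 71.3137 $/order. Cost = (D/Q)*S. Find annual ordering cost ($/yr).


Number of orders = D/Q = 13.2807
Cost = 13.2807 * 71.3137 = 947.0940

947.0940 $/yr


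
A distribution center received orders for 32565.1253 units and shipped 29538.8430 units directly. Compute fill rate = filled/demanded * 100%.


FR = 29538.8430 / 32565.1253 * 100 = 90.7070

90.7070%


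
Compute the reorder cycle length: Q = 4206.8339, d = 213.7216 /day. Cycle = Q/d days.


Cycle = 4206.8339 / 213.7216 = 19.6837

19.6837 days


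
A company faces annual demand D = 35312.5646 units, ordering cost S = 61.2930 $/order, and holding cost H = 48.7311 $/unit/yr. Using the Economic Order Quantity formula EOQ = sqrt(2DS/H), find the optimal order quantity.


2*D*S = 2 * 35312.5646 * 61.2930 = 4328826.0441
2*D*S/H = 88830.8707
EOQ = sqrt(88830.8707) = 298.0451

298.0451 units


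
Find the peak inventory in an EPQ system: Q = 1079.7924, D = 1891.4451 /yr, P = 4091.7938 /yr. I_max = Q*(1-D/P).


D/P = 0.4623
1 - D/P = 0.5377
I_max = 1079.7924 * 0.5377 = 580.6548

580.6548 units


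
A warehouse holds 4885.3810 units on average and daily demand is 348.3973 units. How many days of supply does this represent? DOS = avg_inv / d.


DOS = 4885.3810 / 348.3973 = 14.0224

14.0224 days


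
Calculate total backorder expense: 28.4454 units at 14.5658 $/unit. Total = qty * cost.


Total = 28.4454 * 14.5658 = 414.3300

414.3300 $


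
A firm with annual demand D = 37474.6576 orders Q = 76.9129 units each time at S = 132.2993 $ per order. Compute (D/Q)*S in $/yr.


Number of orders = D/Q = 487.2350
Cost = 487.2350 * 132.2993 = 64460.8508

64460.8508 $/yr


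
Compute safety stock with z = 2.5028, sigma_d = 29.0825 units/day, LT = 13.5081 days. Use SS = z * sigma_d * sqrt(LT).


sqrt(LT) = sqrt(13.5081) = 3.6753
SS = 2.5028 * 29.0825 * 3.6753 = 267.5192

267.5192 units


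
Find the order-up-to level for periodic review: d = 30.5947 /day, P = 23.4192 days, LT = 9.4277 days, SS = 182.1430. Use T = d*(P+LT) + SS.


P + LT = 32.8469
d*(P+LT) = 30.5947 * 32.8469 = 1004.9411
T = 1004.9411 + 182.1430 = 1187.0841

1187.0841 units


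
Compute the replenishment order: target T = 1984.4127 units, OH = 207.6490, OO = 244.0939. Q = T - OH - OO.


Inventory position = OH + OO = 207.6490 + 244.0939 = 451.7429
Q = 1984.4127 - 451.7429 = 1532.6698

1532.6698 units


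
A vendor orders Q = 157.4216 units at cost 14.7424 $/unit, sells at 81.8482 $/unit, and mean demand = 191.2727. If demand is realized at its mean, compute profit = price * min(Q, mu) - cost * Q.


Sales at mu = min(157.4216, 191.2727) = 157.4216
Revenue = 81.8482 * 157.4216 = 12884.6746
Total cost = 14.7424 * 157.4216 = 2320.7722
Profit = 12884.6746 - 2320.7722 = 10563.9024

10563.9024 $


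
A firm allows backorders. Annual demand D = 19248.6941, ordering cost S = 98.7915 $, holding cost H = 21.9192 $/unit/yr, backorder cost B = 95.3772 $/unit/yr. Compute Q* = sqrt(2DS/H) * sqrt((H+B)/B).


sqrt(2DS/H) = 416.5461
sqrt((H+B)/B) = 1.1090
Q* = 416.5461 * 1.1090 = 461.9374

461.9374 units


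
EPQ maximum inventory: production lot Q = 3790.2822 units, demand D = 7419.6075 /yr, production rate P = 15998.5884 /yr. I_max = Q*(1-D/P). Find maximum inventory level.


D/P = 0.4638
1 - D/P = 0.5362
I_max = 3790.2822 * 0.5362 = 2032.4767

2032.4767 units


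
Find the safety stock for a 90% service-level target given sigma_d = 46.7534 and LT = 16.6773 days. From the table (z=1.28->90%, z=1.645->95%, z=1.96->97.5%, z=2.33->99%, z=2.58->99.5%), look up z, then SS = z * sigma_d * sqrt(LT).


From the table, SL = 90% corresponds to z = 1.28
sqrt(LT) = sqrt(16.6773) = 4.0838
SS = 1.28 * 46.7534 * 4.0838 = 244.3915

244.3915 units


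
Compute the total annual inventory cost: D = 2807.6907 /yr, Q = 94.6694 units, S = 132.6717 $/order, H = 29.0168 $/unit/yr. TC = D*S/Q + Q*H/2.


Ordering cost = D*S/Q = 3934.7571
Holding cost = Q*H/2 = 1373.5015
TC = 3934.7571 + 1373.5015 = 5308.2587

5308.2587 $/yr


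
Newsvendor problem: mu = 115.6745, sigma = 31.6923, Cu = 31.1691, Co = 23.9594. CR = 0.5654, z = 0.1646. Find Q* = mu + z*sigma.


CR = Cu/(Cu+Co) = 31.1691/(31.1691+23.9594) = 0.5654
z = 0.1646
Q* = 115.6745 + 0.1646 * 31.6923 = 120.8911

120.8911 units


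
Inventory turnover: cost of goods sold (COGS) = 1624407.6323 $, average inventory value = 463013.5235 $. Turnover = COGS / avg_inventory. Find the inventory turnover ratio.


Turnover = 1624407.6323 / 463013.5235 = 3.5083

3.5083


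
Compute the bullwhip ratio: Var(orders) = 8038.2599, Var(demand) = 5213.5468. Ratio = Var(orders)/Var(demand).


BW = 8038.2599 / 5213.5468 = 1.5418

1.5418


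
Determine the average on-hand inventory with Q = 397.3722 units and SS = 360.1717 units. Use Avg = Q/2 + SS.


Q/2 = 198.6861
Avg = 198.6861 + 360.1717 = 558.8578

558.8578 units


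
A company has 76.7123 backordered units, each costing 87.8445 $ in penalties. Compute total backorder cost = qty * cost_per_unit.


Total = 76.7123 * 87.8445 = 6738.7536

6738.7536 $


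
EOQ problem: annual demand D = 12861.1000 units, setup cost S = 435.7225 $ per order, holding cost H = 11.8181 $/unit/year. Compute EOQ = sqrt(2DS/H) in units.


2*D*S = 2 * 12861.1000 * 435.7225 = 11207741.2895
2*D*S/H = 948353.9054
EOQ = sqrt(948353.9054) = 973.8346

973.8346 units


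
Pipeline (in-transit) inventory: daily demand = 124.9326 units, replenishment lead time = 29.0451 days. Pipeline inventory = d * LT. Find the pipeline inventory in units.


Pipeline = 124.9326 * 29.0451 = 3628.6799

3628.6799 units


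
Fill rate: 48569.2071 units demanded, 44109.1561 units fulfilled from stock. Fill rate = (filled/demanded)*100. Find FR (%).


FR = 44109.1561 / 48569.2071 * 100 = 90.8171

90.8171%


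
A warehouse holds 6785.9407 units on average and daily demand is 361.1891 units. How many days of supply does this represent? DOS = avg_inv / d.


DOS = 6785.9407 / 361.1891 = 18.7878

18.7878 days


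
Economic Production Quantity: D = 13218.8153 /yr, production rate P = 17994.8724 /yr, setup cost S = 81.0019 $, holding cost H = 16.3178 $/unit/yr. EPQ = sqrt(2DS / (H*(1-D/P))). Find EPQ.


1 - D/P = 1 - 0.7346 = 0.2654
H*(1-D/P) = 4.3309
2DS = 2141498.3101
EPQ = sqrt(494464.8123) = 703.1819

703.1819 units


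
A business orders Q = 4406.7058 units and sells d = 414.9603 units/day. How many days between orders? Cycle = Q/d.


Cycle = 4406.7058 / 414.9603 = 10.6196

10.6196 days


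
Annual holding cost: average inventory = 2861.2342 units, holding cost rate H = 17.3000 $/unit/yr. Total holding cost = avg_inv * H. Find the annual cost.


Cost = 2861.2342 * 17.3000 = 49499.3517

49499.3517 $/yr


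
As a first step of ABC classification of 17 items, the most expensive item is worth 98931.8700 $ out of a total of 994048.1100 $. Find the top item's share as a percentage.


Top item = 98931.8700
Total = 994048.1100
Percentage = 98931.8700 / 994048.1100 * 100 = 9.9524

9.9524%


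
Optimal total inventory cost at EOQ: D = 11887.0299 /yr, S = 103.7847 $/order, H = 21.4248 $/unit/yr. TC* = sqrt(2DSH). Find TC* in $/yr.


2*D*S*H = 52863201.5271
TC* = sqrt(52863201.5271) = 7270.7085

7270.7085 $/yr


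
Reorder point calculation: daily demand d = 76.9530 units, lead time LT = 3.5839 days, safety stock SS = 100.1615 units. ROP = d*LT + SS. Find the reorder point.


d*LT = 76.9530 * 3.5839 = 275.7919
ROP = 275.7919 + 100.1615 = 375.9534

375.9534 units


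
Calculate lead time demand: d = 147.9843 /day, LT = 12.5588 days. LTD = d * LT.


LTD = 147.9843 * 12.5588 = 1858.5052

1858.5052 units


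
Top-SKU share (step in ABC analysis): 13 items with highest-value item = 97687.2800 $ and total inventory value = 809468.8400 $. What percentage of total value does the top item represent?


Top item = 97687.2800
Total = 809468.8400
Percentage = 97687.2800 / 809468.8400 * 100 = 12.0681

12.0681%


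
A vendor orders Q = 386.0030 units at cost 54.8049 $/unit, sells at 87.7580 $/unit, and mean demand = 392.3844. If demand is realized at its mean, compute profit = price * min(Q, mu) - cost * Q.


Sales at mu = min(386.0030, 392.3844) = 386.0030
Revenue = 87.7580 * 386.0030 = 33874.8513
Total cost = 54.8049 * 386.0030 = 21154.8558
Profit = 33874.8513 - 21154.8558 = 12719.9955

12719.9955 $


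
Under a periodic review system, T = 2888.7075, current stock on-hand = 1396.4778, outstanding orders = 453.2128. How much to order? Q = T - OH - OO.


Inventory position = OH + OO = 1396.4778 + 453.2128 = 1849.6906
Q = 2888.7075 - 1849.6906 = 1039.0169

1039.0169 units


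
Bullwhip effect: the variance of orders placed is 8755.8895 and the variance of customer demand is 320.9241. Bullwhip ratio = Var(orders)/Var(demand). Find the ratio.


BW = 8755.8895 / 320.9241 = 27.2834

27.2834


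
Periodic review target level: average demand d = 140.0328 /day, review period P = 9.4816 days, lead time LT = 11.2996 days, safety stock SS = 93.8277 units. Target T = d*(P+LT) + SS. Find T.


P + LT = 20.7812
d*(P+LT) = 140.0328 * 20.7812 = 2910.0496
T = 2910.0496 + 93.8277 = 3003.8773

3003.8773 units


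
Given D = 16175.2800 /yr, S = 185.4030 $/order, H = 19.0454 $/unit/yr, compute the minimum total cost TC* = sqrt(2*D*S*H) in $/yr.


2*D*S*H = 114232230.8837
TC* = sqrt(114232230.8837) = 10687.9479

10687.9479 $/yr


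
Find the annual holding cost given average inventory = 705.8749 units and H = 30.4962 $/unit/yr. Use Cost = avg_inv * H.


Cost = 705.8749 * 30.4962 = 21526.5021

21526.5021 $/yr


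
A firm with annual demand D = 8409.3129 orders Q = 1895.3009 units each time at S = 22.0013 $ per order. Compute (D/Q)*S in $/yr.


Number of orders = D/Q = 4.4369
Cost = 4.4369 * 22.0013 = 97.6182

97.6182 $/yr


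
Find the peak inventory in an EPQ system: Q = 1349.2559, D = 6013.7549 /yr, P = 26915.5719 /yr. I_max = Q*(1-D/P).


D/P = 0.2234
1 - D/P = 0.7766
I_max = 1349.2559 * 0.7766 = 1047.7912

1047.7912 units


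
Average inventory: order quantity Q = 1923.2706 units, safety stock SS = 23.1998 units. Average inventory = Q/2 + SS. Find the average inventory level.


Q/2 = 961.6353
Avg = 961.6353 + 23.1998 = 984.8351

984.8351 units


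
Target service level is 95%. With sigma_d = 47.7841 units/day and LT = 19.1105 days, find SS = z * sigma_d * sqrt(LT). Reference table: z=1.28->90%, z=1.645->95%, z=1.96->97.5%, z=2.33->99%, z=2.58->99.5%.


From the table, SL = 95% corresponds to z = 1.645
sqrt(LT) = sqrt(19.1105) = 4.3716
SS = 1.645 * 47.7841 * 4.3716 = 343.6255

343.6255 units


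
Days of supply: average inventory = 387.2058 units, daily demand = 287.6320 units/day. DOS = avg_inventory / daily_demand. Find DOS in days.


DOS = 387.2058 / 287.6320 = 1.3462

1.3462 days


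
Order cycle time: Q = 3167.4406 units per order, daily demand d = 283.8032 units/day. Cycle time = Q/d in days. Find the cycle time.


Cycle = 3167.4406 / 283.8032 = 11.1607

11.1607 days


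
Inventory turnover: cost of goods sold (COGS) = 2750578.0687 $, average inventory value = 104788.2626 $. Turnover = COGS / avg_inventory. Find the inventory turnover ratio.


Turnover = 2750578.0687 / 104788.2626 = 26.2489

26.2489


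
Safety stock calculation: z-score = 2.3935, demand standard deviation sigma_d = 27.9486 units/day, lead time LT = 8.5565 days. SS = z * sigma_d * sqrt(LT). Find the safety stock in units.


sqrt(LT) = sqrt(8.5565) = 2.9251
SS = 2.3935 * 27.9486 * 2.9251 = 195.6778

195.6778 units


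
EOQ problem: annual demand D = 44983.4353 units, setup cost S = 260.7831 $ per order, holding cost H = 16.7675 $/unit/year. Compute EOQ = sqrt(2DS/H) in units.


2*D*S = 2 * 44983.4353 * 260.7831 = 23461839.4124
2*D*S/H = 1399244.9329
EOQ = sqrt(1399244.9329) = 1182.8968

1182.8968 units


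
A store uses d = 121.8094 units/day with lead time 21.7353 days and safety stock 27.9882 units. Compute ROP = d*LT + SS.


d*LT = 121.8094 * 21.7353 = 2647.5639
ROP = 2647.5639 + 27.9882 = 2675.5521

2675.5521 units


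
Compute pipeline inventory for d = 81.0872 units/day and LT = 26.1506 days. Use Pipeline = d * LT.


Pipeline = 81.0872 * 26.1506 = 2120.4789

2120.4789 units


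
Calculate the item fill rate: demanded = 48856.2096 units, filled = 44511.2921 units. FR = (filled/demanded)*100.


FR = 44511.2921 / 48856.2096 * 100 = 91.1067

91.1067%


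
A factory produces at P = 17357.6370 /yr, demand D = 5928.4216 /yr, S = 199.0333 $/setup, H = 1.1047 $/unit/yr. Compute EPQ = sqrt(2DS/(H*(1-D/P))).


1 - D/P = 1 - 0.3415 = 0.6585
H*(1-D/P) = 0.7274
2DS = 2359906.6297
EPQ = sqrt(3244327.2204) = 1801.2016

1801.2016 units


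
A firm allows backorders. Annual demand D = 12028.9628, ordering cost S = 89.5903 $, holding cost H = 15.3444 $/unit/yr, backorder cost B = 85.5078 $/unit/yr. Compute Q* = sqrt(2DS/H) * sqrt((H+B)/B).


sqrt(2DS/H) = 374.7871
sqrt((H+B)/B) = 1.0860
Q* = 374.7871 * 1.0860 = 407.0282

407.0282 units


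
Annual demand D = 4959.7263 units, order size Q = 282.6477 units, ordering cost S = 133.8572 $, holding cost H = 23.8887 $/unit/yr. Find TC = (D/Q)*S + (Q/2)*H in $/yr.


Ordering cost = D*S/Q = 2348.8430
Holding cost = Q*H/2 = 3376.0431
TC = 2348.8430 + 3376.0431 = 5724.8861

5724.8861 $/yr


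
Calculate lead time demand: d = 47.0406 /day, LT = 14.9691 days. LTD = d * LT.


LTD = 47.0406 * 14.9691 = 704.1554

704.1554 units


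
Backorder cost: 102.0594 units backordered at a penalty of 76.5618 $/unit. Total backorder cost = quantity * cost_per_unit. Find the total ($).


Total = 102.0594 * 76.5618 = 7813.8514

7813.8514 $


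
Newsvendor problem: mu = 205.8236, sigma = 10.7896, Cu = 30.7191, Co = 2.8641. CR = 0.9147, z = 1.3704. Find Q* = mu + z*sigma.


CR = Cu/(Cu+Co) = 30.7191/(30.7191+2.8641) = 0.9147
z = 1.3704
Q* = 205.8236 + 1.3704 * 10.7896 = 220.6097

220.6097 units


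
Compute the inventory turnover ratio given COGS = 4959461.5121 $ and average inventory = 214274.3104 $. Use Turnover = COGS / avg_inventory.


Turnover = 4959461.5121 / 214274.3104 = 23.1454

23.1454


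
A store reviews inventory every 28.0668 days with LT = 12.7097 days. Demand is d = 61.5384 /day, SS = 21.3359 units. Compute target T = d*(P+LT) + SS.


P + LT = 40.7765
d*(P+LT) = 61.5384 * 40.7765 = 2509.3206
T = 2509.3206 + 21.3359 = 2530.6565

2530.6565 units


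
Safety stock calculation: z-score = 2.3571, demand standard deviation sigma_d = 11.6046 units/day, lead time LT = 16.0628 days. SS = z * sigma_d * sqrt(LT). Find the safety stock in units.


sqrt(LT) = sqrt(16.0628) = 4.0078
SS = 2.3571 * 11.6046 * 4.0078 = 109.6273

109.6273 units


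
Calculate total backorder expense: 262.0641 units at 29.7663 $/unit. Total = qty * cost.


Total = 262.0641 * 29.7663 = 7800.6786

7800.6786 $


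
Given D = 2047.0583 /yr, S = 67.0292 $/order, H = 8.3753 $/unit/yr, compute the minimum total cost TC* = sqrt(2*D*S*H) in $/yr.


2*D*S*H = 2298394.7210
TC* = sqrt(2298394.7210) = 1516.0458

1516.0458 $/yr


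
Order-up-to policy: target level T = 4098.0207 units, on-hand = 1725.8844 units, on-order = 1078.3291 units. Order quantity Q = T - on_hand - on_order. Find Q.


Inventory position = OH + OO = 1725.8844 + 1078.3291 = 2804.2135
Q = 4098.0207 - 2804.2135 = 1293.8072

1293.8072 units


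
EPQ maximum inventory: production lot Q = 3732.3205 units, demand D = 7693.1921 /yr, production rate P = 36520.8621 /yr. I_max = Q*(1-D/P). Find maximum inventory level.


D/P = 0.2107
1 - D/P = 0.7893
I_max = 3732.3205 * 0.7893 = 2946.0998

2946.0998 units


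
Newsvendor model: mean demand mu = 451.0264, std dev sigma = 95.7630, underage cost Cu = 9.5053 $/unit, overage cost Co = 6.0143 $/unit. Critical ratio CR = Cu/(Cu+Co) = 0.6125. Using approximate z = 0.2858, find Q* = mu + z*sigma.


CR = Cu/(Cu+Co) = 9.5053/(9.5053+6.0143) = 0.6125
z = 0.2858
Q* = 451.0264 + 0.2858 * 95.7630 = 478.3955

478.3955 units


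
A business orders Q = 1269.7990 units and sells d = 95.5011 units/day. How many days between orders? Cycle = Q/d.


Cycle = 1269.7990 / 95.5011 = 13.2962

13.2962 days


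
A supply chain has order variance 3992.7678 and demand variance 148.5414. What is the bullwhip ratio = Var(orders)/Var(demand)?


BW = 3992.7678 / 148.5414 = 26.8798

26.8798


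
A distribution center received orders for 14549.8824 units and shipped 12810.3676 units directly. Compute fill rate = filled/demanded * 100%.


FR = 12810.3676 / 14549.8824 * 100 = 88.0445

88.0445%


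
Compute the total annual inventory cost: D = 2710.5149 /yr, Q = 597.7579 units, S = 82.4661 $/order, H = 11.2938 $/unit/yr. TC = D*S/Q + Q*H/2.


Ordering cost = D*S/Q = 373.9400
Holding cost = Q*H/2 = 3375.4791
TC = 373.9400 + 3375.4791 = 3749.4191

3749.4191 $/yr


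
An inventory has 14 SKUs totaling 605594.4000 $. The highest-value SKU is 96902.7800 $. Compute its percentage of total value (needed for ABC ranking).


Top item = 96902.7800
Total = 605594.4000
Percentage = 96902.7800 / 605594.4000 * 100 = 16.0013

16.0013%


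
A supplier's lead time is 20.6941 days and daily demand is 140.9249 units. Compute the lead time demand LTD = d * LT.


LTD = 140.9249 * 20.6941 = 2916.3140

2916.3140 units


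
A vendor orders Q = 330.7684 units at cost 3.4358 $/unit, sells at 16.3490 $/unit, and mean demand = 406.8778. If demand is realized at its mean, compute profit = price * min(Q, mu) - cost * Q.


Sales at mu = min(330.7684, 406.8778) = 330.7684
Revenue = 16.3490 * 330.7684 = 5407.7326
Total cost = 3.4358 * 330.7684 = 1136.4541
Profit = 5407.7326 - 1136.4541 = 4271.2785

4271.2785 $


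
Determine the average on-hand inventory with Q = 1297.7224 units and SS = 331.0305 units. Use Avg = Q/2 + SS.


Q/2 = 648.8612
Avg = 648.8612 + 331.0305 = 979.8917

979.8917 units


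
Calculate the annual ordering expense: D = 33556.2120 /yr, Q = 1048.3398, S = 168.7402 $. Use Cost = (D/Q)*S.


Number of orders = D/Q = 32.0089
Cost = 32.0089 * 168.7402 = 5401.1895

5401.1895 $/yr


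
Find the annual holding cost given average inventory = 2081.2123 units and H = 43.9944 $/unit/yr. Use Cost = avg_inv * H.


Cost = 2081.2123 * 43.9944 = 91561.6864

91561.6864 $/yr


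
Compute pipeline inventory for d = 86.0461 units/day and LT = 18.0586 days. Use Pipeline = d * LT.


Pipeline = 86.0461 * 18.0586 = 1553.8721

1553.8721 units


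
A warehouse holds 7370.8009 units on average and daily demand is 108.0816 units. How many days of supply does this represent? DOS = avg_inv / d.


DOS = 7370.8009 / 108.0816 = 68.1966

68.1966 days


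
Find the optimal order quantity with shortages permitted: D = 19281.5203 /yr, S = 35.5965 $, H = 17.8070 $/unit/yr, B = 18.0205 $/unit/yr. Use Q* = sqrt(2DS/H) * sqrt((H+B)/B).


sqrt(2DS/H) = 277.6476
sqrt((H+B)/B) = 1.4100
Q* = 277.6476 * 1.4100 = 391.4883

391.4883 units


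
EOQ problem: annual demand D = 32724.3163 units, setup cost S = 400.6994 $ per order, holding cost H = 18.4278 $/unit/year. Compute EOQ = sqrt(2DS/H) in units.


2*D*S = 2 * 32724.3163 * 400.6994 = 26225227.8136
2*D*S/H = 1423133.9505
EOQ = sqrt(1423133.9505) = 1192.9518

1192.9518 units


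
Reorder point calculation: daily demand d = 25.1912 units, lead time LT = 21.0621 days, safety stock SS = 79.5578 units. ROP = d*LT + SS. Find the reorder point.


d*LT = 25.1912 * 21.0621 = 530.5796
ROP = 530.5796 + 79.5578 = 610.1374

610.1374 units


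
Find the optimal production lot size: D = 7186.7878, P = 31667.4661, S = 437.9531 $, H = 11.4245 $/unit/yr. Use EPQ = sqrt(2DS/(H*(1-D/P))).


1 - D/P = 1 - 0.2269 = 0.7731
H*(1-D/P) = 8.8318
2DS = 6294951.9921
EPQ = sqrt(712762.9026) = 844.2529

844.2529 units


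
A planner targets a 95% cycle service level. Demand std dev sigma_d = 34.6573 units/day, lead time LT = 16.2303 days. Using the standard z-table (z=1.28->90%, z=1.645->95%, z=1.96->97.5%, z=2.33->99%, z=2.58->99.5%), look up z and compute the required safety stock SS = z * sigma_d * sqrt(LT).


From the table, SL = 95% corresponds to z = 1.645
sqrt(LT) = sqrt(16.2303) = 4.0287
SS = 1.645 * 34.6573 * 4.0287 = 229.6804

229.6804 units


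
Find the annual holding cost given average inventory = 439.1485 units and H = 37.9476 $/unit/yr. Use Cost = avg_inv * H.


Cost = 439.1485 * 37.9476 = 16664.6316

16664.6316 $/yr


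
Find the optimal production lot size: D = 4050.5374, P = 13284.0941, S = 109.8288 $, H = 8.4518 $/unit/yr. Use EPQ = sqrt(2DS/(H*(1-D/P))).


1 - D/P = 1 - 0.3049 = 0.6951
H*(1-D/P) = 5.8747
2DS = 889731.3240
EPQ = sqrt(151451.1558) = 389.1673

389.1673 units


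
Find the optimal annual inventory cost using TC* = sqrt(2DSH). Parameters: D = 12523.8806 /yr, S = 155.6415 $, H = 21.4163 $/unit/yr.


2*D*S*H = 83490827.1503
TC* = sqrt(83490827.1503) = 9137.3315

9137.3315 $/yr


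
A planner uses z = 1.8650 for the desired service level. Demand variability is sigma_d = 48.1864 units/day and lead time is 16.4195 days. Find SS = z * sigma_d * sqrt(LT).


sqrt(LT) = sqrt(16.4195) = 4.0521
SS = 1.8650 * 48.1864 * 4.0521 = 364.1525

364.1525 units


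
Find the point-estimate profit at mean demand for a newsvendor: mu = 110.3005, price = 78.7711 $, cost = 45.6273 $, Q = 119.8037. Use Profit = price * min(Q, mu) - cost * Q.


Sales at mu = min(119.8037, 110.3005) = 110.3005
Revenue = 78.7711 * 110.3005 = 8688.4917
Total cost = 45.6273 * 119.8037 = 5466.3194
Profit = 8688.4917 - 5466.3194 = 3222.1724

3222.1724 $


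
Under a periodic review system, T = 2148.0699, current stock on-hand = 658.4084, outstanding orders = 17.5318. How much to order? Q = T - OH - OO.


Inventory position = OH + OO = 658.4084 + 17.5318 = 675.9402
Q = 2148.0699 - 675.9402 = 1472.1297

1472.1297 units


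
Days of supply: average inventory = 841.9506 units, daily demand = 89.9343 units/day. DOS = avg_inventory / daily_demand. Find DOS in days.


DOS = 841.9506 / 89.9343 = 9.3618

9.3618 days


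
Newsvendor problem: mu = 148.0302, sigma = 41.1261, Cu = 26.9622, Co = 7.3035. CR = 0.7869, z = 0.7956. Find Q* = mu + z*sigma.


CR = Cu/(Cu+Co) = 26.9622/(26.9622+7.3035) = 0.7869
z = 0.7956
Q* = 148.0302 + 0.7956 * 41.1261 = 180.7501

180.7501 units


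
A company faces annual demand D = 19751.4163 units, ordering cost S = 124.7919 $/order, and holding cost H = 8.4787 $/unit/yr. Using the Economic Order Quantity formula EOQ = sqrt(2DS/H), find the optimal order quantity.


2*D*S = 2 * 19751.4163 * 124.7919 = 4929633.5355
2*D*S/H = 581413.8412
EOQ = sqrt(581413.8412) = 762.5050

762.5050 units


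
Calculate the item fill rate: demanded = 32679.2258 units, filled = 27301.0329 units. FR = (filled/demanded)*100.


FR = 27301.0329 / 32679.2258 * 100 = 83.5425

83.5425%


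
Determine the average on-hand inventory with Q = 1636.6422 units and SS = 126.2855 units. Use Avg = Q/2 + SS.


Q/2 = 818.3211
Avg = 818.3211 + 126.2855 = 944.6066

944.6066 units


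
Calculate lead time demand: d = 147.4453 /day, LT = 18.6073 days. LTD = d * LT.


LTD = 147.4453 * 18.6073 = 2743.5589

2743.5589 units


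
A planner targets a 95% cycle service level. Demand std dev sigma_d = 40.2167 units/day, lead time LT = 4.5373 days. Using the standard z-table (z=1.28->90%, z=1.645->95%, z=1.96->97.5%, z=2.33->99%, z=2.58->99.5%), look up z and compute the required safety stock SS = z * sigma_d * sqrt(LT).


From the table, SL = 95% corresponds to z = 1.645
sqrt(LT) = sqrt(4.5373) = 2.1301
SS = 1.645 * 40.2167 * 2.1301 = 140.9195

140.9195 units


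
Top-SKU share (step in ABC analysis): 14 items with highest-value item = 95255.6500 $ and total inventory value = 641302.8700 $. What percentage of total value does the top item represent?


Top item = 95255.6500
Total = 641302.8700
Percentage = 95255.6500 / 641302.8700 * 100 = 14.8535

14.8535%


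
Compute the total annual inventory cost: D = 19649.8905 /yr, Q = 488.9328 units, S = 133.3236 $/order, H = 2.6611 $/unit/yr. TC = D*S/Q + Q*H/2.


Ordering cost = D*S/Q = 5358.1886
Holding cost = Q*H/2 = 650.5495
TC = 5358.1886 + 650.5495 = 6008.7381

6008.7381 $/yr


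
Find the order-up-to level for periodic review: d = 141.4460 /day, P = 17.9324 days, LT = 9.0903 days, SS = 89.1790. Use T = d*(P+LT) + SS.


P + LT = 27.0227
d*(P+LT) = 141.4460 * 27.0227 = 3822.2528
T = 3822.2528 + 89.1790 = 3911.4318

3911.4318 units


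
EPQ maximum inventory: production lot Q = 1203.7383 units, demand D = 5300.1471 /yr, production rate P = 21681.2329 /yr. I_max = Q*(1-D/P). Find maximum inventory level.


D/P = 0.2445
1 - D/P = 0.7555
I_max = 1203.7383 * 0.7555 = 909.4750

909.4750 units
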